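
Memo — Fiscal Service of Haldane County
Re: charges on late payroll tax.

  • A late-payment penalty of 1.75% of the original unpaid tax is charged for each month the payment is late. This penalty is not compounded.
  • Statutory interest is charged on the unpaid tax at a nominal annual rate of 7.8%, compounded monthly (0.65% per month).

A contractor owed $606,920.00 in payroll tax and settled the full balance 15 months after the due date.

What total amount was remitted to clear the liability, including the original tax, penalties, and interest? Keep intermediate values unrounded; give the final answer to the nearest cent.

Late-payment penalty = 1.75% × $606,920.00 × 15 mo = $159,316.50
Interest: $606,920.00 × ((1 + 0.0065)^15 − 1) = $606,920.00 × 0.1020637… = $61,944.4864…
Total = $606,920.00 + $159,316.5000 + $61,944.4864… = $828,180.99

$828,180.99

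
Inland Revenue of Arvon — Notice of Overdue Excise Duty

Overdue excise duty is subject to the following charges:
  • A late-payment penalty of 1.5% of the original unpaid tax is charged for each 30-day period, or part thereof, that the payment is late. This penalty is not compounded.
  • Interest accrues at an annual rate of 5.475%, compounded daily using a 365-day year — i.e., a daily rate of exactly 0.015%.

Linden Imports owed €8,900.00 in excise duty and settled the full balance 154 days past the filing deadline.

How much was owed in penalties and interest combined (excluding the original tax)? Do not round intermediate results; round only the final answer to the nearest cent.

€1,008.97

Penalty periods: ⌈154/30⌉ = 6; penalty = 6 × 1.5% × €8,900.00 = €801.00
Interest: €8,900.00 × ((1 + 0.00015)^154 − 1) = €8,900.00 × 0.02336710… = €207.9672…
Penalties + interest = €801.0000 + €207.9672… = €1,008.97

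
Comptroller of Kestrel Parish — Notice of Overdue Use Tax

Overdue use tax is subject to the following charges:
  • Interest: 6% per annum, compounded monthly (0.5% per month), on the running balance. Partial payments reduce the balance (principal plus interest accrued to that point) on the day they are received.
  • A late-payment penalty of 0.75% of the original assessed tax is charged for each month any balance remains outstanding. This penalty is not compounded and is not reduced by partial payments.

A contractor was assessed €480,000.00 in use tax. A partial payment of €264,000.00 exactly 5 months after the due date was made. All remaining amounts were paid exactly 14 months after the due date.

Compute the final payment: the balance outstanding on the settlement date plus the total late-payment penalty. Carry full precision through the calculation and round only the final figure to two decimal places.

Balance at month 5: €480,000.0000 × (1 + 0.005)^5 = €492,120.6015…
After €264,000.00 payment: €492,120.6015… − €264,000.00 = €228,120.6015…
Balance at month 14: €228,120.6015… × (1 + 0.005)^9 = €238,593.7504…
Penalty: 14 × 0.75% × €480,000.00 = €50,400.00
Final settlement = outstanding balance + penalty = €238,593.7504… + €50,400.00 = €288,993.75

€288,993.75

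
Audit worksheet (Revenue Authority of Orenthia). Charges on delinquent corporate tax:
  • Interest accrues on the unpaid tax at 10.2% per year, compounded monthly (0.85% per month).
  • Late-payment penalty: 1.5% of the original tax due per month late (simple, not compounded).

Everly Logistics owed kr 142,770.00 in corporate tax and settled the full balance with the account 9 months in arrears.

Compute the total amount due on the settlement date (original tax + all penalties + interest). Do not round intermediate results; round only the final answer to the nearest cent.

kr 173,344.66

Late-payment penalty: 9 × 1.5% × kr 142,770.00 = kr 19,273.95
Interest: kr 142,770.00 × ((1 + 0.0085)^9 − 1) = kr 142,770.00 × 0.0791532… = kr 11,300.7095…
Total = kr 142,770.00 + kr 19,273.9500 + kr 11,300.7095… = kr 173,344.66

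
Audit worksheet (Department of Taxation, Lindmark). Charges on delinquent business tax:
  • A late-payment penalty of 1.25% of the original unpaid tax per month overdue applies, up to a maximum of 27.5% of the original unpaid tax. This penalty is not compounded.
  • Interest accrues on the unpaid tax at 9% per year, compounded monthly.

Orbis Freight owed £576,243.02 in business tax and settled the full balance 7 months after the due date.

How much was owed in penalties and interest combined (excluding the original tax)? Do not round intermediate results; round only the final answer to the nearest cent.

£81,363.28

Penalty: 7 × 1.25% × £576,243.02 = £50,421.26… (below the 27.5% cap of £158,466.83…)
Interest (9%/yr ÷ 12 = 0.75%/month): £576,243.02 × ((1 + 0.0075)^7 − 1) = £30,942.0183…
Penalties + interest = £50,421.2643… + £30,942.0183… = £81,363.28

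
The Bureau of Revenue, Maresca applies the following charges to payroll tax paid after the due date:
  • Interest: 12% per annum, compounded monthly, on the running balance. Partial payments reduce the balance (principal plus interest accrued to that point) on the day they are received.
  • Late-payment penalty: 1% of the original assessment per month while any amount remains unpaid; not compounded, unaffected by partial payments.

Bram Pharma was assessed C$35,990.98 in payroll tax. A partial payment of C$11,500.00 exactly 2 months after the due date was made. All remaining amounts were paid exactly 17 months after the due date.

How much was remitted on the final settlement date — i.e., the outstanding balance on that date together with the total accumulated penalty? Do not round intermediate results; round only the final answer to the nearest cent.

Monthly rate = 12% ÷ 12 = 1%
Balance at month 2: C$35,990.9800 × (1 + 0.01)^2 = C$36,714.3987…
After C$11,500.00 payment: C$36,714.3987… − C$11,500.00 = C$25,214.3987…
Balance at month 17: C$25,214.3987… × (1 + 0.01)^15 = C$29,273.1341…
Penalty: 17 × 1% × C$35,990.98 = C$6,118.47…
Final settlement = outstanding balance + penalty = C$29,273.1341… + C$6,118.47… = C$35,391.60

C$35,391.60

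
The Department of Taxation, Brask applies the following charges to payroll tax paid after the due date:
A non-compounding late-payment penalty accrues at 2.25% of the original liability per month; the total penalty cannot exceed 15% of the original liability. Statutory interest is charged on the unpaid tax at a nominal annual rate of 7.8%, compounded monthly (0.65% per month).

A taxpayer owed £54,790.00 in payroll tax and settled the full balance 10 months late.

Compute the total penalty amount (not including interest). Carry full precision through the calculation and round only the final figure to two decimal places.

Penalty (uncapped): 10 × 2.25% × £54,790.00 = £12,327.75; cap = 15% × £54,790.00 = £8,218.50 → penalty = £8,218.50

£8,218.50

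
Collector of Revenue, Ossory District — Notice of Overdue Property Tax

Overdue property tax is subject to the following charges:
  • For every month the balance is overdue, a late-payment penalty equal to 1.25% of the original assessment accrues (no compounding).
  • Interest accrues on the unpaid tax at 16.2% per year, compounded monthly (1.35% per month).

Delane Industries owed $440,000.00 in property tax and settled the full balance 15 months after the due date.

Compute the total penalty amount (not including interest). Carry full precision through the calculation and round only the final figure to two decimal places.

$82,500.00

Late-payment penalty: 15 × 1.25% × $440,000.00 = $82,500.00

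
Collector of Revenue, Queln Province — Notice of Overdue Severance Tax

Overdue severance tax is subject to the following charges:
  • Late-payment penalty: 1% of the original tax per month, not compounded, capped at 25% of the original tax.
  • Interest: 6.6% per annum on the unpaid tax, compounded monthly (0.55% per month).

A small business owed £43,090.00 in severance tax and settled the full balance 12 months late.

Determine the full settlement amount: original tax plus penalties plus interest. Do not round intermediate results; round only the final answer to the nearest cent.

£51,192.37

Penalty: 12 × 1% × £43,090.00 = £5,170.80 (below the 25% cap of £10,772.50)
Interest: £43,090.00 × ((1 + 0.0055)^12 − 1) = £43,090.00 × 0.0680336… = £2,931.5661…
Total = £43,090.00 + £5,170.8000 + £2,931.5661… = £51,192.37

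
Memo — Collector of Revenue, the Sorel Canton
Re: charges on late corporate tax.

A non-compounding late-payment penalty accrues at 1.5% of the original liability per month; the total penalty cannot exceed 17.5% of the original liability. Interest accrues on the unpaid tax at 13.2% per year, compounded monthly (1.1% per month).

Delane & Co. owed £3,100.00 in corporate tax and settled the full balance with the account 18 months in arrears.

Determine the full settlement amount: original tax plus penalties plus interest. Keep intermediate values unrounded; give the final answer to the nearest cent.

Penalty (uncapped): 18 × 1.5% × £3,100.00 = £837.00; cap = 17.5% × £3,100.00 = £542.50 → penalty = £542.50
Interest: £3,100.00 × ((1 + 0.011)^18 − 1) = £3,100.00 × 0.2176453… = £674.7005…
Total = £3,100.00 + £542.5000 + £674.7005… = £4,317.20

£4,317.20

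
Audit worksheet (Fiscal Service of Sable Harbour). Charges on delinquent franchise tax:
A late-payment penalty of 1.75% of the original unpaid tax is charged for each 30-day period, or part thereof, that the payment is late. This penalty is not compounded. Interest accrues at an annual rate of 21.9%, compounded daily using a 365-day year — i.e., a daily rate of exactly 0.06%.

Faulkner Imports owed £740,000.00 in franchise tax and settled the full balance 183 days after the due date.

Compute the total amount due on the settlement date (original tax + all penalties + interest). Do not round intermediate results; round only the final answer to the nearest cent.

Penalty periods: ⌈183/30⌉ = 7; penalty = 7 × 1.75% × £740,000.00 = £90,650.00
Interest: £740,000.00 × ((1 + 0.0006)^183 − 1) = £740,000.00 × 0.11601809… = £85,853.3863…
Total = £740,000.00 + £90,650.0000 + £85,853.3863… = £916,503.39

£916,503.39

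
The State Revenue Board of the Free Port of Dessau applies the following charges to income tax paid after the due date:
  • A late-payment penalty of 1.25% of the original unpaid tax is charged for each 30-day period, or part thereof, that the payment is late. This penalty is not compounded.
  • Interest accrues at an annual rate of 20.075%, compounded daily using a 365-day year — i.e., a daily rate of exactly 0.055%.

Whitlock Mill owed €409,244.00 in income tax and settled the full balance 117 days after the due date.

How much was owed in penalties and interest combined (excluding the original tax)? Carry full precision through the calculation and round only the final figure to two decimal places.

€47,655.13

Penalty periods: ⌈117/30⌉ = 4; penalty = 4 × 1.25% × €409,244.00 = €20,462.20
Interest: €409,244.00 × ((1 + 0.00055)^117 − 1) = €409,244.00 × 0.06644673… = €27,192.9260…
Penalties + interest = €20,462.2000 + €27,192.9260… = €47,655.13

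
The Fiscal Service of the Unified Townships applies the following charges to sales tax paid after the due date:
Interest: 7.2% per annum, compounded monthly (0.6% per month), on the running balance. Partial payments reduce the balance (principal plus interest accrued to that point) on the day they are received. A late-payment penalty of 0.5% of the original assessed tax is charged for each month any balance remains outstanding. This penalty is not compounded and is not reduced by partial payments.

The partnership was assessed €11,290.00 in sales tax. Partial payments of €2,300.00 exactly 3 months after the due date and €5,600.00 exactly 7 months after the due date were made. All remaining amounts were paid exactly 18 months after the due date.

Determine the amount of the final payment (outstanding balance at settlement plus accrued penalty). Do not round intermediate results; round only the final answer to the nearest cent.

€5,092.83

Balance at month 3: €11,290.0000 × (1 + 0.006)^3 = €11,494.4418…
After €2,300.00 payment: €11,494.4418… − €2,300.00 = €9,194.4418…
Balance at month 7: €9,194.4418… × (1 + 0.006)^4 = €9,417.1023…
After €5,600.00 payment: €9,417.1023… − €5,600.00 = €3,817.1023…
Balance at month 18: €3,817.1023… × (1 + 0.006)^11 = €4,076.7266…
Penalty: 18 × 0.5% × €11,290.00 = €1,016.10
Final settlement = outstanding balance + penalty = €4,076.7266… + €1,016.10 = €5,092.83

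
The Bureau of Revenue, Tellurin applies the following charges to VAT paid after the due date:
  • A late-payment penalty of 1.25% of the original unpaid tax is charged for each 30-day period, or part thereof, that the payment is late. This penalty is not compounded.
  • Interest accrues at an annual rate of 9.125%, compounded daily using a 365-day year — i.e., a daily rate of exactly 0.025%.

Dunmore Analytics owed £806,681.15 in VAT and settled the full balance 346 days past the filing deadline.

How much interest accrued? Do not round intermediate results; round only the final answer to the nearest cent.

Interest: £806,681.15 × ((1 + 0.00025)^346 − 1) = £806,681.15 × 0.09033958… = £72,875.2365…

£72,875.24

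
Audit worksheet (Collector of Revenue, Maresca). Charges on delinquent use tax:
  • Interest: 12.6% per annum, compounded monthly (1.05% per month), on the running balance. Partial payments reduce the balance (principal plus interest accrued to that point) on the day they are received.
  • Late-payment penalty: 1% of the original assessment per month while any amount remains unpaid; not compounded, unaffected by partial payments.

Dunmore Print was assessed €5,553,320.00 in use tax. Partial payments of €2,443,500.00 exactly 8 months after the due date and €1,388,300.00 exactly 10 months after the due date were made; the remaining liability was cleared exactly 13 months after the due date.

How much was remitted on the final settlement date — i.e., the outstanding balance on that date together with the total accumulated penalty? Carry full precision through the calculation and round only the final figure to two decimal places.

€3,075,924.96

Balance at month 8: €5,553,320.0000 × (1 + 0.0105)^8 = €6,037,306.7489…
After €2,443,500.00 payment: €6,037,306.7489… − €2,443,500.00 = €3,593,806.7489…
Balance at month 10: €3,593,806.7489… × (1 + 0.0105)^2 = €3,669,672.9078…
After €1,388,300.00 payment: €3,669,672.9078… − €1,388,300.00 = €2,281,372.9078…
Balance at month 13: €2,281,372.9078… × (1 + 0.0105)^3 = €2,353,993.3595…
Penalty: 13 × 1% × €5,553,320.00 = €721,931.60
Final settlement = outstanding balance + penalty = €2,353,993.3595… + €721,931.60 = €3,075,924.96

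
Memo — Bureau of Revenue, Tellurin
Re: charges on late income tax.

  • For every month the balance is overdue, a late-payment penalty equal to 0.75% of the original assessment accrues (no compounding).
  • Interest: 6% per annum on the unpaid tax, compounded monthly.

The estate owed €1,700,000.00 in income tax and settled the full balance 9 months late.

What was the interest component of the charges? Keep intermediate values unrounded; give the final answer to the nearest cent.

Interest (6%/yr ÷ 12 = 0.5%/month): €1,700,000.00 × ((1 + 0.005)^9 − 1) = €78,047.9845…

€78,047.98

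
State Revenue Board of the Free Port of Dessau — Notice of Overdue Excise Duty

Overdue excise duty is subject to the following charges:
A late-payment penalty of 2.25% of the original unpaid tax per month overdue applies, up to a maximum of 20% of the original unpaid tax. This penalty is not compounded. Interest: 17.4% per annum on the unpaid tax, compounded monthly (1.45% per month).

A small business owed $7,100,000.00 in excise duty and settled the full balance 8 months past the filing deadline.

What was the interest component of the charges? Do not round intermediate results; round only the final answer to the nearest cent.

Interest: $7,100,000.00 × ((1 + 0.0145)^8 − 1) = $7,100,000.00 × 0.1220609… = $866,632.0599…

$866,632.06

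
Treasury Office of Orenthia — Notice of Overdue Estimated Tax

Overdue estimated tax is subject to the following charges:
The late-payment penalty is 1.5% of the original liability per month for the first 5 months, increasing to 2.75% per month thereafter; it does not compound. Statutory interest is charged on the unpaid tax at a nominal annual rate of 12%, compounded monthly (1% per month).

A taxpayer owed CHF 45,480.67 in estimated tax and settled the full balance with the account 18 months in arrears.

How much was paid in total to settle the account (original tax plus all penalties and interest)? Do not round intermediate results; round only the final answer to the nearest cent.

CHF 74,071.98

Penalty, months 1–5: 5 × 1.5% × CHF 45,480.67 = CHF 3,411.05…
Penalty, months 6–18: 13 × 2.75% × CHF 45,480.67 = CHF 16,259.34…
Interest: CHF 45,480.67 × ((1 + 0.01)^18 − 1) = CHF 45,480.67 × 0.1961475… = CHF 8,920.9186…
Total = CHF 45,480.67 + CHF 19,670.3898… + CHF 8,920.9186… = CHF 74,071.98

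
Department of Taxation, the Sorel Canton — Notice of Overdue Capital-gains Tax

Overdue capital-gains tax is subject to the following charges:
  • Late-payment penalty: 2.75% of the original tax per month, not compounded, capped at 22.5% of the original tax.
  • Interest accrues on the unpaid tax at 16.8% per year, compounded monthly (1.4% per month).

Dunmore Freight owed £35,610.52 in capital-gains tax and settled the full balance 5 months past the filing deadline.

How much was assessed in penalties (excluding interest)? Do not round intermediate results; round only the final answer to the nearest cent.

Penalty: 5 × 2.75% × £35,610.52 = £4,896.45… (below the 22.5% cap of £8,012.37…)

£4,896.45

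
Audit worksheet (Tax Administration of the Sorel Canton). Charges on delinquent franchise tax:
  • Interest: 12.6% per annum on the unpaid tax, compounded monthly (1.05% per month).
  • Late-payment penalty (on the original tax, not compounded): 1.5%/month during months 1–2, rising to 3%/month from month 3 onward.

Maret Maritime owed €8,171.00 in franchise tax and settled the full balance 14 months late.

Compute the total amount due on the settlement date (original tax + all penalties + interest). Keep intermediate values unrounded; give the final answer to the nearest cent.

Penalty, months 1–2: 2 × 1.5% × €8,171.00 = €245.13
Penalty, months 3–14: 12 × 3% × €8,171.00 = €2,941.56
Interest: €8,171.00 × ((1 + 0.0105)^14 − 1) = €8,171.00 × 0.1574666… = €1,286.6592…
Total = €8,171.00 + €3,186.6900 + €1,286.6592… = €12,644.35

€12,644.35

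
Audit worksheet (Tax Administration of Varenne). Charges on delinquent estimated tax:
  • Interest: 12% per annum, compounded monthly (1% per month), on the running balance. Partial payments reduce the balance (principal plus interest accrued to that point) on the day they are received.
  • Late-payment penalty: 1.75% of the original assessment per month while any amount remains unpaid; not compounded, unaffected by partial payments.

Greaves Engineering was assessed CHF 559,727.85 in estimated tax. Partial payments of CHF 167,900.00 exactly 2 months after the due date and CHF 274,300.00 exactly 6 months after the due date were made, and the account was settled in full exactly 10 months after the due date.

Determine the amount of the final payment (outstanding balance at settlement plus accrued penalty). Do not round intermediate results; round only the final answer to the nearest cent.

Balance at month 2: CHF 559,727.8500 × (1 + 0.01)^2 = CHF 570,978.3798…
After CHF 167,900.00 payment: CHF 570,978.3798… − CHF 167,900.00 = CHF 403,078.3798…
Balance at month 6: CHF 403,078.3798… × (1 + 0.01)^4 = CHF 419,444.9783…
After CHF 274,300.00 payment: CHF 419,444.9783… − CHF 274,300.00 = CHF 145,144.9783…
Balance at month 10: CHF 145,144.9783… × (1 + 0.01)^4 = CHF 151,038.4465…
Penalty: 10 × 1.75% × CHF 559,727.85 = CHF 97,952.37…
Final settlement = outstanding balance + penalty = CHF 151,038.4465… + CHF 97,952.37… = CHF 248,990.82

CHF 248,990.82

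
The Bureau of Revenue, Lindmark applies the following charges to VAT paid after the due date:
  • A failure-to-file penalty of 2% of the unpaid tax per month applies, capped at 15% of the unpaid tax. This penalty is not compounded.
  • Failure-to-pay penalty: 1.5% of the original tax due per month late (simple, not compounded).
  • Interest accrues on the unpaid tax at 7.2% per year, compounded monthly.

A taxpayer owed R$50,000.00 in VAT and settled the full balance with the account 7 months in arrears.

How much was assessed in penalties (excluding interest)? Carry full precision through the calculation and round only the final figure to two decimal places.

Failure-to-file: 7 × 2% × R$50,000.00 = R$7,000.00 (under the 15% cap)
Failure-to-pay penalty: 7 × 1.5% × R$50,000.00 = R$5,250.00
Total penalty = R$7,000.00 + R$5,250.00 = R$12,250.00

R$12,250.00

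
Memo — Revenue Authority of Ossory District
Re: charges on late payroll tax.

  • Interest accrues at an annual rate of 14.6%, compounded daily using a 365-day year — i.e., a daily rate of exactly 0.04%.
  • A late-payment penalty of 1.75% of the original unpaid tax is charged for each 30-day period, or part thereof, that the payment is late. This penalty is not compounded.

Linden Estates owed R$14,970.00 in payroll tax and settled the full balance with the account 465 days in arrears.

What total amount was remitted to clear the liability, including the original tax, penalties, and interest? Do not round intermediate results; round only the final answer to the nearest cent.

R$22,221.13

Penalty periods: ⌈465/30⌉ = 16; penalty = 16 × 1.75% × R$14,970.00 = R$4,191.60
Interest: R$14,970.00 × ((1 + 0.0004)^465 − 1) = R$14,970.00 × 0.20437747… = R$3,059.5307…
Total = R$14,970.00 + R$4,191.6000 + R$3,059.5307… = R$22,221.13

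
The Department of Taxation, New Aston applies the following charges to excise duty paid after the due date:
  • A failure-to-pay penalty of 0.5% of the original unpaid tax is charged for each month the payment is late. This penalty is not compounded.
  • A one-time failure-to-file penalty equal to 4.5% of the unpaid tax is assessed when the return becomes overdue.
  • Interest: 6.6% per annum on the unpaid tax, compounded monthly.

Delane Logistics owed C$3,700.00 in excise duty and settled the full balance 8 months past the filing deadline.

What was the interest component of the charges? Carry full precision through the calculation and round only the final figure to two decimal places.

C$165.97

Interest (6.6%/yr ÷ 12 = 0.55%/month): C$3,700.00 × ((1 + 0.0055)^8 − 1) = C$165.9686…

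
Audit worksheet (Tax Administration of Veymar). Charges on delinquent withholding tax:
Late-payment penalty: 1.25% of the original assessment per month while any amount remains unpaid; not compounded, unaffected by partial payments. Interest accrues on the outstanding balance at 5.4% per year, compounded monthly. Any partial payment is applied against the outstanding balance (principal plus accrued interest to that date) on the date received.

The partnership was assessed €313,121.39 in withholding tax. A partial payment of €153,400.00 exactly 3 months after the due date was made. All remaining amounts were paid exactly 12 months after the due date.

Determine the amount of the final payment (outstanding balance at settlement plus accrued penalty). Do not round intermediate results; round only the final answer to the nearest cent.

€217,697.27

Monthly rate = 5.4% ÷ 12 = 0.45%
Balance at month 3: €313,121.3900 × (1 + 0.0045)^3 = €317,367.5794…
After €153,400.00 payment: €317,367.5794… − €153,400.00 = €163,967.5794…
Balance at month 12: €163,967.5794… × (1 + 0.0045)^9 = €170,729.0624…
Penalty: 12 × 1.25% × €313,121.39 = €46,968.21…
Final settlement = outstanding balance + penalty = €170,729.0624… + €46,968.21… = €217,697.27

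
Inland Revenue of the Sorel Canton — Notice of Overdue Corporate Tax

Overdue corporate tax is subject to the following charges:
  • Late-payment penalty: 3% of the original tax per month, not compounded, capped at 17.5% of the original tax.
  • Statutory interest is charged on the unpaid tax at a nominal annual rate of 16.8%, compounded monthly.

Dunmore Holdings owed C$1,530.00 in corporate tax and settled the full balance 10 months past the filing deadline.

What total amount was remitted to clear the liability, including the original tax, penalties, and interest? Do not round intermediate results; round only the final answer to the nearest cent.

C$2,025.96

Penalty (uncapped): 10 × 3% × C$1,530.00 = C$459.00; cap = 17.5% × C$1,530.00 = C$267.75 → penalty = C$267.75
Interest (16.8%/yr ÷ 12 = 1.4%/month): C$1,530.00 × ((1 + 0.014)^10 − 1) = C$228.2110…
Total = C$1,530.00 + C$267.7500 + C$228.2110… = C$2,025.96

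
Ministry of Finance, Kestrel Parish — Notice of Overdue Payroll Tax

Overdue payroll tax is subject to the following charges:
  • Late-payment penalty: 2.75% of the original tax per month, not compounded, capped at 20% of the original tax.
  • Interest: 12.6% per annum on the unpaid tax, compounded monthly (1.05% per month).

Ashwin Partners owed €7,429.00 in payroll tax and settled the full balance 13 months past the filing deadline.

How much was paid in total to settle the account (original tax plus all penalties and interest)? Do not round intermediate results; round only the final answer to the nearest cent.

Penalty (uncapped): 13 × 2.75% × €7,429.00 = €2,655.87…; cap = 20% × €7,429.00 = €1,485.80 → penalty = €1,485.80
Interest: €7,429.00 × ((1 + 0.0105)^13 − 1) = €7,429.00 × 0.1454394… = €1,080.4696…
Total = €7,429.00 + €1,485.8000 + €1,080.4696… = €9,995.27

€9,995.27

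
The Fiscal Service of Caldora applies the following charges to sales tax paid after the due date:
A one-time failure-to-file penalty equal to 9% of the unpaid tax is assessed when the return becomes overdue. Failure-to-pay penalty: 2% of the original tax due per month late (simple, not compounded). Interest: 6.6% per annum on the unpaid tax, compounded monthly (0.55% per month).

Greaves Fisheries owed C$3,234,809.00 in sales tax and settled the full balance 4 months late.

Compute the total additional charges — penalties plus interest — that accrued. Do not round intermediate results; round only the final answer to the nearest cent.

Failure-to-file penalty: 9% × C$3,234,809.00 = C$291,132.81
Failure-to-pay penalty: 4 × 2% × C$3,234,809.00 = C$258,784.72
Interest: C$3,234,809.00 × ((1 + 0.0055)^4 − 1) = C$3,234,809.00 × 0.0221822… = C$71,755.0716…
Penalties + interest = C$549,917.5300 + C$71,755.0716… = C$621,672.60

C$621,672.60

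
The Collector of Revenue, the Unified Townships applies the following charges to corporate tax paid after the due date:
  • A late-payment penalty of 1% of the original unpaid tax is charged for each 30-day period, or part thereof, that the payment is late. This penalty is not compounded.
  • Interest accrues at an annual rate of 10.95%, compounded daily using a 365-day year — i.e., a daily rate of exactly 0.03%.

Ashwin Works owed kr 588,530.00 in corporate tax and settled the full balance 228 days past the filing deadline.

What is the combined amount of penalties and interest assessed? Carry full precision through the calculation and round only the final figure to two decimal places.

Penalty periods: ⌈228/30⌉ = 8; penalty = 8 × 1% × kr 588,530.00 = kr 47,082.40
Interest: kr 588,530.00 × ((1 + 0.0003)^228 − 1) = kr 588,530.00 × 0.07078256… = kr 41,657.6578…
Penalties + interest = kr 47,082.4000 + kr 41,657.6578… = kr 88,740.06

kr 88,740.06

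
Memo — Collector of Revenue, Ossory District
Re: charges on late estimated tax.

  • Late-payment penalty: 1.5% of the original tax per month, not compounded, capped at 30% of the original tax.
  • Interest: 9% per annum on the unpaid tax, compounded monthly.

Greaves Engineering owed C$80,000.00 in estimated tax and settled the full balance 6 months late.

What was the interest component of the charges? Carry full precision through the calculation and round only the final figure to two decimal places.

C$3,668.18

Interest (9%/yr ÷ 12 = 0.75%/month): C$80,000.00 × ((1 + 0.0075)^6 − 1) = C$3,668.1788…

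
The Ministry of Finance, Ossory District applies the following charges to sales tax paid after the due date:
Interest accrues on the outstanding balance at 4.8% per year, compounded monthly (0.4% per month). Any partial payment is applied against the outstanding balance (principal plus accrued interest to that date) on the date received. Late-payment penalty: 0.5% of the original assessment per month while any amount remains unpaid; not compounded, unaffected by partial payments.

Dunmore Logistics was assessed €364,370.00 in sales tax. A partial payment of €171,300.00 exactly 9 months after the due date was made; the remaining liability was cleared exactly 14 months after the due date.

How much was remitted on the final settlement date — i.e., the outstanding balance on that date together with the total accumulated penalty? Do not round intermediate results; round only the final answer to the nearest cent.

Balance at month 9: €364,370.0000 × (1 + 0.004)^9 = €377,699.1678…
After €171,300.00 payment: €377,699.1678… − €171,300.00 = €206,399.1678…
Balance at month 14: €206,399.1678… × (1 + 0.004)^5 = €210,560.3074…
Penalty: 14 × 0.5% × €364,370.00 = €25,505.90
Final settlement = outstanding balance + penalty = €210,560.3074… + €25,505.90 = €236,066.21

€236,066.21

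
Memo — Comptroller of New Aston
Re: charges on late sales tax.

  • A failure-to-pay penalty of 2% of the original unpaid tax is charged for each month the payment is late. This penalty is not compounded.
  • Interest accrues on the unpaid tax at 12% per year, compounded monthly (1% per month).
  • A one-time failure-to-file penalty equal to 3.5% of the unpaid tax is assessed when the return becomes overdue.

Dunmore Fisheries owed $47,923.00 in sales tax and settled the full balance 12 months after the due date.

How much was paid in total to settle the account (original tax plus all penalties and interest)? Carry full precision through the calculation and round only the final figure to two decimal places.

$67,179.66

Failure-to-file penalty: 3.5% × $47,923.00 = $1,677.31…
Failure-to-pay penalty = 2% × $47,923.00 × 12 mo = $11,501.52
Interest: $47,923.00 × ((1 + 0.01)^12 − 1) = $47,923.00 × 0.1268250… = $6,077.8359…
Total = $47,923.00 + $13,178.8250 + $6,077.8359… = $67,179.66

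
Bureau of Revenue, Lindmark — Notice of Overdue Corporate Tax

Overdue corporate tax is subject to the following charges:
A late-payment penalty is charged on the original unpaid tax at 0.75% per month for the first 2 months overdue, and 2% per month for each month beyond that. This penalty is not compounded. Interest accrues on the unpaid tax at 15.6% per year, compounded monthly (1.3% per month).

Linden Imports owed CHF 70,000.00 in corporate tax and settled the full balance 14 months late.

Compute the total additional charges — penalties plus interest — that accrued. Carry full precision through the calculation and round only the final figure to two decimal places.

Penalty, months 1–2: 2 × 0.75% × CHF 70,000.00 = CHF 1,050.00
Penalty, months 3–14: 12 × 2% × CHF 70,000.00 = CHF 16,800.00
Interest: CHF 70,000.00 × ((1 + 0.013)^14 − 1) = CHF 70,000.00 × 0.1982081… = CHF 13,874.5639…
Penalties + interest = CHF 17,850.0000 + CHF 13,874.5639… = CHF 31,724.56

CHF 31,724.56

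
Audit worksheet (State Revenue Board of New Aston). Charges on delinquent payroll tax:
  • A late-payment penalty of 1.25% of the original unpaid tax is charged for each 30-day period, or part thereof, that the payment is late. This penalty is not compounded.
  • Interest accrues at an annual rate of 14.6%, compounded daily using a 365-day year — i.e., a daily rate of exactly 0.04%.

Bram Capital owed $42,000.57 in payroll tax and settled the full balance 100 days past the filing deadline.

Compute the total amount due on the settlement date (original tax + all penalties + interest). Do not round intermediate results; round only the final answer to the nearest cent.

Penalty periods: ⌈100/30⌉ = 4; penalty = 4 × 1.25% × $42,000.57 = $2,100.03…
Interest: $42,000.57 × ((1 + 0.0004)^100 − 1) = $42,000.57 × 0.04080245… = $1,713.7262…
Total = $42,000.57 + $2,100.0285 + $1,713.7262… = $45,814.32

$45,814.32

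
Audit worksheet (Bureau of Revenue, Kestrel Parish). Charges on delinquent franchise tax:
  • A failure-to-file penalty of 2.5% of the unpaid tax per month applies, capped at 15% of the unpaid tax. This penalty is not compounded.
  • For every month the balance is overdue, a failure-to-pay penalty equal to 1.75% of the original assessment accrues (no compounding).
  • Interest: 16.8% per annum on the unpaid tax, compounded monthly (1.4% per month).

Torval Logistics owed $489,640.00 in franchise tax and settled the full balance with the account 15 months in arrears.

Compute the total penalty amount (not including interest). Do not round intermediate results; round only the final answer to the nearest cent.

$201,976.50

Failure-to-file: 15 × 2.5% × $489,640.00 = $183,615.00, capped at 15% × $489,640.00 = $73,446.00
Failure-to-pay penalty = 1.75% × $489,640.00 × 15 mo = $128,530.50
Total penalty = $73,446.00 + $128,530.50 = $201,976.50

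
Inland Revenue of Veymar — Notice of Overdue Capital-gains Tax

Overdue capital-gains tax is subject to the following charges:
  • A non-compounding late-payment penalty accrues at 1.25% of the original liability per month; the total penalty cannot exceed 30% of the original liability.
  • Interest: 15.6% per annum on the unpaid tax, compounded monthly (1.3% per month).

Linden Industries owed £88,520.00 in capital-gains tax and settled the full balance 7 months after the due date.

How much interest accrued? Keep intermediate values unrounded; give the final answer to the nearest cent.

£8,376.37

Interest: £88,520.00 × ((1 + 0.013)^7 − 1) = £88,520.00 × 0.0946269… = £8,376.3734…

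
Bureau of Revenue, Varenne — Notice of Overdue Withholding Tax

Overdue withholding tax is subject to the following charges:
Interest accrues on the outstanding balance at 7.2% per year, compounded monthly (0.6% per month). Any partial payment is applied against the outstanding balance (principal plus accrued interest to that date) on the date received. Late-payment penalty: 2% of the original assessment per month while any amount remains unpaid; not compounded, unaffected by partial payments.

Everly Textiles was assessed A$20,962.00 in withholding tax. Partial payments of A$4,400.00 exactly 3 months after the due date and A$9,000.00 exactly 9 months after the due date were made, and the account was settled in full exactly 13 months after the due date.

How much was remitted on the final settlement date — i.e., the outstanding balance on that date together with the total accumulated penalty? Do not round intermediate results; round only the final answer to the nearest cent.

A$14,218.14

Balance at month 3: A$20,962.0000 × (1 + 0.006)^3 = A$21,341.5844…
After A$4,400.00 payment: A$21,341.5844… − A$4,400.00 = A$16,941.5844…
Balance at month 9: A$16,941.5844… × (1 + 0.006)^6 = A$17,560.7034…
After A$9,000.00 payment: A$17,560.7034… − A$9,000.00 = A$8,560.7034…
Balance at month 13: A$8,560.7034… × (1 + 0.006)^4 = A$8,768.0168…
Penalty: 13 × 2% × A$20,962.00 = A$5,450.12
Final settlement = outstanding balance + penalty = A$8,768.0168… + A$5,450.12 = A$14,218.14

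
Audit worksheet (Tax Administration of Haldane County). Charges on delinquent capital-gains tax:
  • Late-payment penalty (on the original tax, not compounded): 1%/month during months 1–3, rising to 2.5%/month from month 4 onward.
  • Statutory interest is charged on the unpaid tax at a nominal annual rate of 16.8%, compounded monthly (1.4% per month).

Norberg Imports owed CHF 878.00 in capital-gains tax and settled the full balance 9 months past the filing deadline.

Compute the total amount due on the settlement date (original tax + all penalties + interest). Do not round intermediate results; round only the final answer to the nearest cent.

CHF 1,153.07

Penalty, months 1–3: 3 × 1% × CHF 878.00 = CHF 26.34
Penalty, months 4–9: 6 × 2.5% × CHF 878.00 = CHF 131.70
Interest: CHF 878.00 × ((1 + 0.014)^9 − 1) = CHF 878.00 × 0.1332914… = CHF 117.0299…
Total = CHF 878.00 + CHF 158.0400 + CHF 117.0299… = CHF 1,153.07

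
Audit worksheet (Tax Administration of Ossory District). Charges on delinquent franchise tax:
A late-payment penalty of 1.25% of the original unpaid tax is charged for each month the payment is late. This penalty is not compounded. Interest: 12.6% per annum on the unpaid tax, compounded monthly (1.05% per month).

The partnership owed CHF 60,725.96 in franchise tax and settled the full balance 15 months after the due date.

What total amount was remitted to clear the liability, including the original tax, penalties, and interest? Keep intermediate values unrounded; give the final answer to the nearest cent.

CHF 82,412.41

Late-payment penalty: 15 × 1.25% × CHF 60,725.96 = CHF 11,386.12…
Interest: CHF 60,725.96 × ((1 + 0.0105)^15 − 1) = CHF 60,725.96 × 0.1696200… = CHF 10,300.3344…
Total = CHF 60,725.96 + CHF 11,386.1175 + CHF 10,300.3344… = CHF 82,412.41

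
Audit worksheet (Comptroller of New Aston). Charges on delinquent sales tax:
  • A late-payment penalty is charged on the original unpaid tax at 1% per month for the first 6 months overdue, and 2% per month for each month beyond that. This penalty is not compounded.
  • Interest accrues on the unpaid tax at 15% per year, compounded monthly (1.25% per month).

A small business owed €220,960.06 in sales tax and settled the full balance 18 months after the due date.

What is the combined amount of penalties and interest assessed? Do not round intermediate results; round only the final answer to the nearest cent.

€121,655.61

Penalty, months 1–6: 6 × 1% × €220,960.06 = €13,257.60…
Penalty, months 7–18: 12 × 2% × €220,960.06 = €53,030.41…
Interest: €220,960.06 × ((1 + 0.0125)^18 − 1) = €220,960.06 × 0.2505774… = €55,367.5960…
Penalties + interest = €66,288.0180 + €55,367.5960… = €121,655.61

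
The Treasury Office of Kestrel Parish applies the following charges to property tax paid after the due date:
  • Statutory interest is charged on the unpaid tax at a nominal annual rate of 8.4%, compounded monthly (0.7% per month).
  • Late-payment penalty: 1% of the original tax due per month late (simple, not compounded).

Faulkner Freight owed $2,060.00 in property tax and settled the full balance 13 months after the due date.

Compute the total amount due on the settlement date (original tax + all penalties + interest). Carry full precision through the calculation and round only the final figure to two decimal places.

Late-payment penalty: 13 × 1% × $2,060.00 = $267.80
Interest: $2,060.00 × ((1 + 0.007)^13 − 1) = $2,060.00 × 0.0949218… = $195.5390…
Total = $2,060.00 + $267.8000 + $195.5390… = $2,523.34

$2,523.34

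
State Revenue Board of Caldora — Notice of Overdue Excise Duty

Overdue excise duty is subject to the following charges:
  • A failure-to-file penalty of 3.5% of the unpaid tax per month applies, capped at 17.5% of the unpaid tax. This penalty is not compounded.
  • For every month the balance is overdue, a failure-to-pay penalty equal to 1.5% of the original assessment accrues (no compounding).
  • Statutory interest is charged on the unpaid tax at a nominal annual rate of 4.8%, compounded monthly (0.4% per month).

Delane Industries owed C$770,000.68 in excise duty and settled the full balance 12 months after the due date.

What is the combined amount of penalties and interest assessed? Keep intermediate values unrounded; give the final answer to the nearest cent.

C$311,134.33

Failure-to-file: 12 × 3.5% × C$770,000.68 = C$323,400.29…, capped at 17.5% × C$770,000.68 = C$134,750.12…
Failure-to-pay penalty = 1.5% × C$770,000.68 × 12 mo = C$138,600.12…
Interest: C$770,000.68 × ((1 + 0.004)^12 − 1) = C$770,000.68 × 0.0490702… = C$37,784.0932…
Penalties + interest = C$273,350.2414 + C$37,784.0932… = C$311,134.33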